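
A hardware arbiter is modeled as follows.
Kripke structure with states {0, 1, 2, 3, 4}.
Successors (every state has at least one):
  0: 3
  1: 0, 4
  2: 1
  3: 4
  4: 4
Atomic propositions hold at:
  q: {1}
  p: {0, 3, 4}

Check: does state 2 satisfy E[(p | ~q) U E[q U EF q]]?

Yes

Sat(~q) = {0, 2, 3, 4}
Sat(p | ~q) = {0, 2, 3, 4}
EF q: least fixpoint, start Z0 = {1}, add states with some successor in Z. Z1 = {1, 2}; fixed.
Sat(EF q) = {1, 2}
E[q U EF q]: least fixpoint, start Z0 = Sat(EF q) = {1, 2}, add states in Sat(q) with some successor in Z. Already a fixed point.
Sat(E[q U EF q]) = {1, 2}
E[(p | ~q) U E[q U EF q]]: least fixpoint, start Z0 = Sat(E[q U EF q]) = {1, 2}, add states in Sat(p | ~q) with some successor in Z. Already a fixed point.
Sat(E[(p | ~q) U E[q U EF q]]) = {1, 2}
2 ∈ Sat(E[(p | ~q) U E[q U EF q]]) = {1, 2}, so the formula holds at 2.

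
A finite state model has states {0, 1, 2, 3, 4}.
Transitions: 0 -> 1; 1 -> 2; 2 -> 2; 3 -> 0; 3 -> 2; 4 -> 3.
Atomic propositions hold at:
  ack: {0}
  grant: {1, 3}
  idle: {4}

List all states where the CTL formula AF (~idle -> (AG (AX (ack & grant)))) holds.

Sat(~idle) = {0, 1, 2, 3}
Sat(ack & grant) = ∅
Sat(AX (ack & grant)) = {s : every successor in ∅} = ∅
AG (AX (ack & grant)): greatest fixpoint, start Z0 = ∅, keep only states in Sat with every successor in Z. Already a fixed point.
Sat(AG (AX (ack & grant))) = ∅
Sat(~idle -> (AG (AX (ack & grant)))) = {4}
AF (~idle -> (AG (AX (ack & grant)))): least fixpoint, start Z0 = {4}, add states with every successor in Z. Already a fixed point.
Sat(AF (~idle -> (AG (AX (ack & grant))))) = {4}

{4}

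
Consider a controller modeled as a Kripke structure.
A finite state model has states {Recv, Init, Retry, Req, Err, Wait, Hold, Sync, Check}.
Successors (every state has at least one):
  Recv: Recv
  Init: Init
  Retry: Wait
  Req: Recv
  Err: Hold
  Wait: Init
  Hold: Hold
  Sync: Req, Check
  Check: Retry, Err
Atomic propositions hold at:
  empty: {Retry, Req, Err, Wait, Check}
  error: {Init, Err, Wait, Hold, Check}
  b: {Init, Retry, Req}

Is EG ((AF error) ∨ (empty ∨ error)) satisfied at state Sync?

No

AF error: least fixpoint, start Z0 = {Init, Err, Wait, Hold, Check}, add states with every successor in Z. Z1 = {Init, Retry, Err, Wait, Hold, Check}; fixed.
Sat(AF error) = {Init, Retry, Err, Wait, Hold, Check}
Sat(empty ∨ error) = {Init, Retry, Req, Err, Wait, Hold, Check}
Sat((AF error) ∨ (empty ∨ error)) = {Init, Retry, Req, Err, Wait, Hold, Check}
EG ((AF error) ∨ (empty ∨ error)): greatest fixpoint, start Z0 = {Init, Retry, Req, Err, Wait, Hold, Check}, keep only states in Sat with some successor in Z. Z1 = {Init, Retry, Err, Wait, Hold, Check}; fixed.
Sat(EG ((AF error) ∨ (empty ∨ error))) = {Init, Retry, Err, Wait, Hold, Check}
Sync ∉ Sat(EG ((AF error) ∨ (empty ∨ error))) = {Init, Retry, Err, Wait, Hold, Check}, so the formula does not hold at Sync.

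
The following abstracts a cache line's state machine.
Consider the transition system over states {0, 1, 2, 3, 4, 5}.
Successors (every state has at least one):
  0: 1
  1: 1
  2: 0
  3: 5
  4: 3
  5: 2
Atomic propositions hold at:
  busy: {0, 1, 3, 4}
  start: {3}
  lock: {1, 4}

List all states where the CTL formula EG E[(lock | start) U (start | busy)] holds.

{0, 1}

Sat(lock | start) = {1, 3, 4}
Sat(start | busy) = {0, 1, 3, 4}
E[(lock | start) U (start | busy)]: least fixpoint, start Z0 = Sat((start | busy)) = {0, 1, 3, 4}, add states in Sat(lock | start) with some successor in Z. Already a fixed point.
Sat(E[(lock | start) U (start | busy)]) = {0, 1, 3, 4}
EG E[(lock | start) U (start | busy)]: greatest fixpoint, start Z0 = {0, 1, 3, 4}, keep only states in Sat with some successor in Z. Z1 = {0, 1, 4}; Z2 = {0, 1}; fixed.
Sat(EG E[(lock | start) U (start | busy)]) = {0, 1}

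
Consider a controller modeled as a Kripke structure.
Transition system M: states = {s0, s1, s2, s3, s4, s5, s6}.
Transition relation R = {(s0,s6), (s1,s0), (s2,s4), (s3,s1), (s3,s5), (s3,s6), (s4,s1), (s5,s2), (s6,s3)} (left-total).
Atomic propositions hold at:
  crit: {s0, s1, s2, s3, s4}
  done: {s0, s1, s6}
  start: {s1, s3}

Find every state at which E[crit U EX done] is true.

{s0, s1, s2, s3, s4}

Sat(EX done) = {s : some successor in {s0, s1, s6}} = {s0, s1, s3, s4}
E[crit U EX done]: least fixpoint, start Z0 = Sat(EX done) = {s0, s1, s3, s4}, add states in Sat(crit) with some successor in Z. Z1 = {s0, s1, s2, s3, s4}; fixed.
Sat(E[crit U EX done]) = {s0, s1, s2, s3, s4}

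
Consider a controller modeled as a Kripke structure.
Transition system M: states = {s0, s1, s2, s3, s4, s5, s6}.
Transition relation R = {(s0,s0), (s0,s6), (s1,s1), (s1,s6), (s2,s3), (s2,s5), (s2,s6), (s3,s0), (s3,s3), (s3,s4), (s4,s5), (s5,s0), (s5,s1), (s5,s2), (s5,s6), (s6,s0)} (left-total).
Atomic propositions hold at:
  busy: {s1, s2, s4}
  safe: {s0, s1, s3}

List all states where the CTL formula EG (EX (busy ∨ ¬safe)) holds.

{s0, s1, s2, s3, s4, s5}

Sat(¬safe) = {s2, s4, s5, s6}
Sat(busy ∨ ¬safe) = {s1, s2, s4, s5, s6}
Sat(EX (busy ∨ ¬safe)) = {s : some successor in {s1, s2, s4, s5, s6}} = {s0, s1, s2, s3, s4, s5}
EG (EX (busy ∨ ¬safe)): greatest fixpoint, start Z0 = {s0, s1, s2, s3, s4, s5}, keep only states in Sat with some successor in Z. Already a fixed point.
Sat(EG (EX (busy ∨ ¬safe))) = {s0, s1, s2, s3, s4, s5}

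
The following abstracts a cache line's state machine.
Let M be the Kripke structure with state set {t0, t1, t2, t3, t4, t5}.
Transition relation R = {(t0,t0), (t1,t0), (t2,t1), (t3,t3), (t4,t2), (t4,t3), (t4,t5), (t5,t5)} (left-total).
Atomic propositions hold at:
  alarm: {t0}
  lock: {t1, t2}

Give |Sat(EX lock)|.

2

Sat(EX lock) = {s : some successor in {t1, t2}} = {t2, t4}
|Sat(EX lock)| = |{t2, t4}| = 2.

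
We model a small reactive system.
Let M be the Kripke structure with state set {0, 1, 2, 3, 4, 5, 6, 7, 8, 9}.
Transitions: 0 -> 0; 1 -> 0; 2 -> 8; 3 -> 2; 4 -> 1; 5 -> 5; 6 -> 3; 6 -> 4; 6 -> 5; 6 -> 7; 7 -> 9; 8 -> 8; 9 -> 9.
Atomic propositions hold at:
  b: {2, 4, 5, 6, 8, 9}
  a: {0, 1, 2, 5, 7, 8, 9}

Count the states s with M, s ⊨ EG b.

5

EG b: greatest fixpoint, start Z0 = {2, 4, 5, 6, 8, 9}, keep only states in Sat with some successor in Z. Z1 = {2, 5, 6, 8, 9}; fixed.
Sat(EG b) = {2, 5, 6, 8, 9}
|Sat(EG b)| = |{2, 5, 6, 8, 9}| = 5.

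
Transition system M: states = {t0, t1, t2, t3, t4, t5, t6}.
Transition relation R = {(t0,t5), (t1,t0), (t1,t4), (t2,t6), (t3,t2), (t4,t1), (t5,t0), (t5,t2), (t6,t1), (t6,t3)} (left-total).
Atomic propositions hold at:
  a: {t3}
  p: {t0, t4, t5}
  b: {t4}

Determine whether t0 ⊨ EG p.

Yes

EG p: greatest fixpoint, start Z0 = {t0, t4, t5}, keep only states in Sat with some successor in Z. Z1 = {t0, t5}; fixed.
Sat(EG p) = {t0, t5}
t0 ∈ Sat(EG p) = {t0, t5}, so the formula holds at t0.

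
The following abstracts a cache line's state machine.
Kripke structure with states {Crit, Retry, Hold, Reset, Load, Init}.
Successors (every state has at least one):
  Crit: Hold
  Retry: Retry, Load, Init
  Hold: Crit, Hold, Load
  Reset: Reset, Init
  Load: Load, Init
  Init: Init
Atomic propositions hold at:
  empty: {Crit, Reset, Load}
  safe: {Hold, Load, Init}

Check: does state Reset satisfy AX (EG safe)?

No

EG safe: greatest fixpoint, start Z0 = {Hold, Load, Init}, keep only states in Sat with some successor in Z. Already a fixed point.
Sat(EG safe) = {Hold, Load, Init}
Sat(AX (EG safe)) = {s : every successor in {Hold, Load, Init}} = {Crit, Load, Init}
Reset ∉ Sat(AX (EG safe)) = {Crit, Load, Init}, so the formula does not hold at Reset.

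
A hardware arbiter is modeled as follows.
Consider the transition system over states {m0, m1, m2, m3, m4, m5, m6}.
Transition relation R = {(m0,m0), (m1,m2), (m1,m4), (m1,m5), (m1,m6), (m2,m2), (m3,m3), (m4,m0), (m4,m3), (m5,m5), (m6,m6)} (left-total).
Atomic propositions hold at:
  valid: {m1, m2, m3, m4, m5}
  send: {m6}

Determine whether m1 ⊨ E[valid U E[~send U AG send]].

Yes

Sat(~send) = {m0, m1, m2, m3, m4, m5}
AG send: greatest fixpoint, start Z0 = {m6}, keep only states in Sat with every successor in Z. Already a fixed point.
Sat(AG send) = {m6}
E[~send U AG send]: least fixpoint, start Z0 = Sat(AG send) = {m6}, add states in Sat(~send) with some successor in Z. Z1 = {m1, m6}; fixed.
Sat(E[~send U AG send]) = {m1, m6}
E[valid U E[~send U AG send]]: least fixpoint, start Z0 = Sat(E[~send U AG send]) = {m1, m6}, add states in Sat(valid) with some successor in Z. Already a fixed point.
Sat(E[valid U E[~send U AG send]]) = {m1, m6}
m1 ∈ Sat(E[valid U E[~send U AG send]]) = {m1, m6}, so the formula holds at m1.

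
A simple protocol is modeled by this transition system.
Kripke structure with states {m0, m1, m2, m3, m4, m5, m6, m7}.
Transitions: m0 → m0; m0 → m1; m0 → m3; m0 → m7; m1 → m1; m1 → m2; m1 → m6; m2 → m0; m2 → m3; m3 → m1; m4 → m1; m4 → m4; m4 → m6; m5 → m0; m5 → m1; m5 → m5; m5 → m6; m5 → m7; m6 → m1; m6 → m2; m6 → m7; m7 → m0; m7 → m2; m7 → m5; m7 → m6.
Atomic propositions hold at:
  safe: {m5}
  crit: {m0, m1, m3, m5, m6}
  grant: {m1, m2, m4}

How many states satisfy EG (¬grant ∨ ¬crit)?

6

Sat(¬grant) = {m0, m3, m5, m6, m7}
Sat(¬crit) = {m2, m4, m7}
Sat(¬grant ∨ ¬crit) = {m0, m2, m3, m4, m5, m6, m7}
EG (¬grant ∨ ¬crit): greatest fixpoint, start Z0 = {m0, m2, m3, m4, m5, m6, m7}, keep only states in Sat with some successor in Z. Z1 = {m0, m2, m4, m5, m6, m7}; fixed.
Sat(EG (¬grant ∨ ¬crit)) = {m0, m2, m4, m5, m6, m7}
|Sat(EG (¬grant ∨ ¬crit))| = |{m0, m2, m4, m5, m6, m7}| = 6.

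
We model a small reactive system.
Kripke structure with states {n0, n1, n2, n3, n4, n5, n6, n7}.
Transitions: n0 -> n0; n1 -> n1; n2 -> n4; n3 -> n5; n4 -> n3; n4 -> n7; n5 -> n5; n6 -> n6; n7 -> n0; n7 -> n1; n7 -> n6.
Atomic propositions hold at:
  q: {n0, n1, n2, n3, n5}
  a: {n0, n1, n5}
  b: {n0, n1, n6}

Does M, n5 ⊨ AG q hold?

AG q: greatest fixpoint, start Z0 = {n0, n1, n2, n3, n5}, keep only states in Sat with every successor in Z. Z1 = {n0, n1, n3, n5}; fixed.
Sat(AG q) = {n0, n1, n3, n5}
n5 ∈ Sat(AG q) = {n0, n1, n3, n5}, so the formula holds at n5.

Yes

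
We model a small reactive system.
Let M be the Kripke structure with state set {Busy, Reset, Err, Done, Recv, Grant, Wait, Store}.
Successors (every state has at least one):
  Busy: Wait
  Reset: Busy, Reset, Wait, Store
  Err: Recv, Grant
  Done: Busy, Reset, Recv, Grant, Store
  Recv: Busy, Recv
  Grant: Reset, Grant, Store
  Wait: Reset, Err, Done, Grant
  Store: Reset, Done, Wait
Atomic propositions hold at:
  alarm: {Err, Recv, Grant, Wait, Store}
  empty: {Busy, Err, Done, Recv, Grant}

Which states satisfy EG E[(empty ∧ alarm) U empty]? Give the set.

Sat(empty ∧ alarm) = {Err, Recv, Grant}
E[(empty ∧ alarm) U empty]: least fixpoint, start Z0 = Sat(empty) = {Busy, Err, Done, Recv, Grant}, add states in Sat(empty ∧ alarm) with some successor in Z. Already a fixed point.
Sat(E[(empty ∧ alarm) U empty]) = {Busy, Err, Done, Recv, Grant}
EG E[(empty ∧ alarm) U empty]: greatest fixpoint, start Z0 = {Busy, Err, Done, Recv, Grant}, keep only states in Sat with some successor in Z. Z1 = {Err, Done, Recv, Grant}; fixed.
Sat(EG E[(empty ∧ alarm) U empty]) = {Err, Done, Recv, Grant}

{Err, Done, Recv, Grant}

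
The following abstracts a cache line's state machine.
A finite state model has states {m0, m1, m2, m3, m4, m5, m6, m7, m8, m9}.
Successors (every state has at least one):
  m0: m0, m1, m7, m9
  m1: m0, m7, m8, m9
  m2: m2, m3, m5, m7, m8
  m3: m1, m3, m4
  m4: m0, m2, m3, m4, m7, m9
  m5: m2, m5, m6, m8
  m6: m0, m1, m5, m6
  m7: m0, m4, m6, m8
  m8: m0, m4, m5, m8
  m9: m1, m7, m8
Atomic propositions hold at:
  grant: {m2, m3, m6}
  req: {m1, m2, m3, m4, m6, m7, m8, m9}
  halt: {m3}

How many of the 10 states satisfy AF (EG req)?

8

EG req: greatest fixpoint, start Z0 = {m1, m2, m3, m4, m6, m7, m8, m9}, keep only states in Sat with some successor in Z. Already a fixed point.
Sat(EG req) = {m1, m2, m3, m4, m6, m7, m8, m9}
AF (EG req): least fixpoint, start Z0 = {m1, m2, m3, m4, m6, m7, m8, m9}, add states with every successor in Z. Already a fixed point.
Sat(AF (EG req)) = {m1, m2, m3, m4, m6, m7, m8, m9}
|Sat(AF (EG req))| = |{m1, m2, m3, m4, m6, m7, m8, m9}| = 8.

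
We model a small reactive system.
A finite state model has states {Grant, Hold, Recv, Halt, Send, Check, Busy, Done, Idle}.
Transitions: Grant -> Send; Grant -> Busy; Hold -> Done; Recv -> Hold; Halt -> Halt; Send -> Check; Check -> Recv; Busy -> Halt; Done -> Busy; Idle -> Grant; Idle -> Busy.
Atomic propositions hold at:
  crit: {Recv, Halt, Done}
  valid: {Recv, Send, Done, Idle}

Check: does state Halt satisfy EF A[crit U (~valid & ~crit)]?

No

Sat(~valid) = {Grant, Hold, Halt, Check, Busy}
Sat(~crit) = {Grant, Hold, Send, Check, Busy, Idle}
Sat(~valid & ~crit) = {Grant, Hold, Check, Busy}
A[crit U (~valid & ~crit)]: least fixpoint, start Z0 = Sat((~valid & ~crit)) = {Grant, Hold, Check, Busy}, add states in Sat(crit) with every successor in Z. Z1 = {Grant, Hold, Recv, Check, Busy, Done}; fixed.
Sat(A[crit U (~valid & ~crit)]) = {Grant, Hold, Recv, Check, Busy, Done}
EF A[crit U (~valid & ~crit)]: least fixpoint, start Z0 = {Grant, Hold, Recv, Check, Busy, Done}, add states with some successor in Z. Z1 = {Grant, Hold, Recv, Send, Check, Busy, Done, Idle}; fixed.
Sat(EF A[crit U (~valid & ~crit)]) = {Grant, Hold, Recv, Send, Check, Busy, Done, Idle}
Halt ∉ Sat(EF A[crit U (~valid & ~crit)]) = {Grant, Hold, Recv, Send, Check, Busy, Done, Idle}, so the formula does not hold at Halt.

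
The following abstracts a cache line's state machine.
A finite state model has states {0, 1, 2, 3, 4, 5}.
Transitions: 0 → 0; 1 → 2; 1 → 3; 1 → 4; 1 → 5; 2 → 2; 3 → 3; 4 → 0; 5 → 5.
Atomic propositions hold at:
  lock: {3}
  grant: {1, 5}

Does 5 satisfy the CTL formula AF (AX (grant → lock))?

No

Sat(grant → lock) = {0, 2, 3, 4}
Sat(AX (grant → lock)) = {s : every successor in {0, 2, 3, 4}} = {0, 2, 3, 4}
AF (AX (grant → lock)): least fixpoint, start Z0 = {0, 2, 3, 4}, add states with every successor in Z. Already a fixed point.
Sat(AF (AX (grant → lock))) = {0, 2, 3, 4}
5 ∉ Sat(AF (AX (grant → lock))) = {0, 2, 3, 4}, so the formula does not hold at 5.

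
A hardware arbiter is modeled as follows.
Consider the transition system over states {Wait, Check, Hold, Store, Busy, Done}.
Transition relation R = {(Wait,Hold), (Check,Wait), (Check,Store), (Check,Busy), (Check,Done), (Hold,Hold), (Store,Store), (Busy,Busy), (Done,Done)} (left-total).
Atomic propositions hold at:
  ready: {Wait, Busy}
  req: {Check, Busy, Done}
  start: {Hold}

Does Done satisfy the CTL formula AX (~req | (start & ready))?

Sat(~req) = {Wait, Hold, Store}
Sat(start & ready) = ∅
Sat(~req | (start & ready)) = {Wait, Hold, Store}
Sat(AX (~req | (start & ready))) = {s : every successor in {Wait, Hold, Store}} = {Wait, Hold, Store}
Done ∉ Sat(AX (~req | (start & ready))) = {Wait, Hold, Store}, so the formula does not hold at Done.

No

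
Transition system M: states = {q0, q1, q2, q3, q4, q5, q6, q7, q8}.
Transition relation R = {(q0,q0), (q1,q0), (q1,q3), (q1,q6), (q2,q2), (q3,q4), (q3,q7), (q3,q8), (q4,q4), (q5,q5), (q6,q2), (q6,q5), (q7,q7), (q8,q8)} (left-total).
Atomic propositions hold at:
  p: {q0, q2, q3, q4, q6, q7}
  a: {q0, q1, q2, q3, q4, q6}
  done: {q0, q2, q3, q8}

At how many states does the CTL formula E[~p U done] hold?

5

Sat(~p) = {q1, q5, q8}
E[~p U done]: least fixpoint, start Z0 = Sat(done) = {q0, q2, q3, q8}, add states in Sat(~p) with some successor in Z. Z1 = {q0, q1, q2, q3, q8}; fixed.
Sat(E[~p U done]) = {q0, q1, q2, q3, q8}
|Sat(E[~p U done])| = |{q0, q1, q2, q3, q8}| = 5.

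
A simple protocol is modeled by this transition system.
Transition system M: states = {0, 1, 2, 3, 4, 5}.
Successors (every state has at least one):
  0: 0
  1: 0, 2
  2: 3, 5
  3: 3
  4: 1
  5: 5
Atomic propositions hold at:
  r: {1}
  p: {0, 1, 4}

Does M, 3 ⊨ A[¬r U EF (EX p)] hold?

No

Sat(¬r) = {0, 2, 3, 4, 5}
Sat(EX p) = {s : some successor in {0, 1, 4}} = {0, 1, 4}
EF (EX p): least fixpoint, start Z0 = {0, 1, 4}, add states with some successor in Z. Already a fixed point.
Sat(EF (EX p)) = {0, 1, 4}
A[¬r U EF (EX p)]: least fixpoint, start Z0 = Sat(EF (EX p)) = {0, 1, 4}, add states in Sat(¬r) with every successor in Z. Already a fixed point.
Sat(A[¬r U EF (EX p)]) = {0, 1, 4}
3 ∉ Sat(A[¬r U EF (EX p)]) = {0, 1, 4}, so the formula does not hold at 3.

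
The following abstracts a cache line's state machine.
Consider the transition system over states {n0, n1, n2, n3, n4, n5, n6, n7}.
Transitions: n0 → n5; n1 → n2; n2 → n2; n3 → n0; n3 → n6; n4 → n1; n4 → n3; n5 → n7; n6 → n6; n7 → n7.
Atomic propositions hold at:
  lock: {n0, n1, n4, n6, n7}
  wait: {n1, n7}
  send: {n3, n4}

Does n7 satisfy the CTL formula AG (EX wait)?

Sat(EX wait) = {s : some successor in {n1, n7}} = {n4, n5, n7}
AG (EX wait): greatest fixpoint, start Z0 = {n4, n5, n7}, keep only states in Sat with every successor in Z. Z1 = {n5, n7}; fixed.
Sat(AG (EX wait)) = {n5, n7}
n7 ∈ Sat(AG (EX wait)) = {n5, n7}, so the formula holds at n7.

Yes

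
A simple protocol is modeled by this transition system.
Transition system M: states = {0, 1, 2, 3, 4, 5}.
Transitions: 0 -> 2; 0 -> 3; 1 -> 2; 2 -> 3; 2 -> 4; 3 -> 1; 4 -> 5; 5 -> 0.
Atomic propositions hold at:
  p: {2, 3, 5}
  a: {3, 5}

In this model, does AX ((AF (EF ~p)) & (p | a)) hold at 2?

No

Sat(~p) = {0, 1, 4}
EF ~p: least fixpoint, start Z0 = {0, 1, 4}, add states with some successor in Z. Z1 = {0, 1, 2, 3, 4, 5}; fixed.
Sat(EF ~p) = {0, 1, 2, 3, 4, 5}
AF (EF ~p): least fixpoint, start Z0 = {0, 1, 2, 3, 4, 5}, add states with every successor in Z. Already a fixed point.
Sat(AF (EF ~p)) = {0, 1, 2, 3, 4, 5}
Sat(p | a) = {2, 3, 5}
Sat((AF (EF ~p)) & (p | a)) = {2, 3, 5}
Sat(AX ((AF (EF ~p)) & (p | a))) = {s : every successor in {2, 3, 5}} = {0, 1, 4}
2 ∉ Sat(AX ((AF (EF ~p)) & (p | a))) = {0, 1, 4}, so the formula does not hold at 2.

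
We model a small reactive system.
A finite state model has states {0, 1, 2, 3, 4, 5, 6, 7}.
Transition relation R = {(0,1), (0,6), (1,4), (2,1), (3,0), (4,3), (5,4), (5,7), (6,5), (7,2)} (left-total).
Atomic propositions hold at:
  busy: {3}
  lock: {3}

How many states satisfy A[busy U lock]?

1

A[busy U lock]: least fixpoint, start Z0 = Sat(lock) = {3}, add states in Sat(busy) with every successor in Z. Already a fixed point.
Sat(A[busy U lock]) = {3}
|Sat(A[busy U lock])| = |{3}| = 1.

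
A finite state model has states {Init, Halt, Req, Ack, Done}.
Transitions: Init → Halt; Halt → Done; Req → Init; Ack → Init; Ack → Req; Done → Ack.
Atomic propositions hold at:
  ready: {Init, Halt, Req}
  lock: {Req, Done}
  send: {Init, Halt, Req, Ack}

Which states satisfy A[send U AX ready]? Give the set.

Sat(AX ready) = {s : every successor in {Init, Halt, Req}} = {Init, Req, Ack}
A[send U AX ready]: least fixpoint, start Z0 = Sat(AX ready) = {Init, Req, Ack}, add states in Sat(send) with every successor in Z. Already a fixed point.
Sat(A[send U AX ready]) = {Init, Req, Ack}

{Init, Req, Ack}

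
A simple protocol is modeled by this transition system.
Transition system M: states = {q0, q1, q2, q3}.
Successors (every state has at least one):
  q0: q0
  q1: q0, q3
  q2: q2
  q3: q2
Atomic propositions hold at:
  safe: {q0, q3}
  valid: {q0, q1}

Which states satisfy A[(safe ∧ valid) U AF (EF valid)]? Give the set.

Sat(safe ∧ valid) = {q0}
EF valid: least fixpoint, start Z0 = {q0, q1}, add states with some successor in Z. Already a fixed point.
Sat(EF valid) = {q0, q1}
AF (EF valid): least fixpoint, start Z0 = {q0, q1}, add states with every successor in Z. Already a fixed point.
Sat(AF (EF valid)) = {q0, q1}
A[(safe ∧ valid) U AF (EF valid)]: least fixpoint, start Z0 = Sat(AF (EF valid)) = {q0, q1}, add states in Sat(safe ∧ valid) with every successor in Z. Already a fixed point.
Sat(A[(safe ∧ valid) U AF (EF valid)]) = {q0, q1}

{q0, q1}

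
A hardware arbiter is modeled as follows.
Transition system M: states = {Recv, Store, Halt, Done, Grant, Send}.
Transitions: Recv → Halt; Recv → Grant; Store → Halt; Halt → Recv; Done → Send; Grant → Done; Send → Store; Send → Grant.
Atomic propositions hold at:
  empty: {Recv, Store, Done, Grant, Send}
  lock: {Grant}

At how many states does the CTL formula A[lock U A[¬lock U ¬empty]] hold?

2

Sat(¬lock) = {Recv, Store, Halt, Done, Send}
Sat(¬empty) = {Halt}
A[¬lock U ¬empty]: least fixpoint, start Z0 = Sat(¬empty) = {Halt}, add states in Sat(¬lock) with every successor in Z. Z1 = {Store, Halt}; fixed.
Sat(A[¬lock U ¬empty]) = {Store, Halt}
A[lock U A[¬lock U ¬empty]]: least fixpoint, start Z0 = Sat(A[¬lock U ¬empty]) = {Store, Halt}, add states in Sat(lock) with every successor in Z. Already a fixed point.
Sat(A[lock U A[¬lock U ¬empty]]) = {Store, Halt}
|Sat(A[lock U A[¬lock U ¬empty]])| = |{Store, Halt}| = 2.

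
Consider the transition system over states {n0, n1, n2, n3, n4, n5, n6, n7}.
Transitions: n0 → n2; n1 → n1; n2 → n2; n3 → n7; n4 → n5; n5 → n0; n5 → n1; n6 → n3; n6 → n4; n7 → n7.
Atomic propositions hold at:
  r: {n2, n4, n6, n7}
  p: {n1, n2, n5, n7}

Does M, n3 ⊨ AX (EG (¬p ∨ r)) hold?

Yes

Sat(¬p) = {n0, n3, n4, n6}
Sat(¬p ∨ r) = {n0, n2, n3, n4, n6, n7}
EG (¬p ∨ r): greatest fixpoint, start Z0 = {n0, n2, n3, n4, n6, n7}, keep only states in Sat with some successor in Z. Z1 = {n0, n2, n3, n6, n7}; fixed.
Sat(EG (¬p ∨ r)) = {n0, n2, n3, n6, n7}
Sat(AX (EG (¬p ∨ r))) = {s : every successor in {n0, n2, n3, n6, n7}} = {n0, n2, n3, n7}
n3 ∈ Sat(AX (EG (¬p ∨ r))) = {n0, n2, n3, n7}, so the formula holds at n3.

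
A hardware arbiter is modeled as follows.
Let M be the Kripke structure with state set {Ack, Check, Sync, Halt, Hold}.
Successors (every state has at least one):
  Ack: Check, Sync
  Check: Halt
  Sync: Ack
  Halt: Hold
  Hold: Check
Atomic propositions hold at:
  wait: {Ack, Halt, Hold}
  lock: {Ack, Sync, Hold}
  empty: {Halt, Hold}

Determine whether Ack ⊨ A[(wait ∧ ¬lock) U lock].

Yes

Sat(¬lock) = {Check, Halt}
Sat(wait ∧ ¬lock) = {Halt}
A[(wait ∧ ¬lock) U lock]: least fixpoint, start Z0 = Sat(lock) = {Ack, Sync, Hold}, add states in Sat(wait ∧ ¬lock) with every successor in Z. Z1 = {Ack, Sync, Halt, Hold}; fixed.
Sat(A[(wait ∧ ¬lock) U lock]) = {Ack, Sync, Halt, Hold}
Ack ∈ Sat(A[(wait ∧ ¬lock) U lock]) = {Ack, Sync, Halt, Hold}, so the formula holds at Ack.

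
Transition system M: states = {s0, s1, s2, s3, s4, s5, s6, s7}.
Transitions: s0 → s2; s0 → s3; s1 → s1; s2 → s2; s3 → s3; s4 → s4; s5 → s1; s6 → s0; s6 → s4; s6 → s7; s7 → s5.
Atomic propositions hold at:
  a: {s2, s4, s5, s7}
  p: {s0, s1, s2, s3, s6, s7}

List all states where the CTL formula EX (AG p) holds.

AG p: greatest fixpoint, start Z0 = {s0, s1, s2, s3, s6, s7}, keep only states in Sat with every successor in Z. Z1 = {s0, s1, s2, s3}; fixed.
Sat(AG p) = {s0, s1, s2, s3}
Sat(EX (AG p)) = {s : some successor in {s0, s1, s2, s3}} = {s0, s1, s2, s3, s5, s6}

{s0, s1, s2, s3, s5, s6}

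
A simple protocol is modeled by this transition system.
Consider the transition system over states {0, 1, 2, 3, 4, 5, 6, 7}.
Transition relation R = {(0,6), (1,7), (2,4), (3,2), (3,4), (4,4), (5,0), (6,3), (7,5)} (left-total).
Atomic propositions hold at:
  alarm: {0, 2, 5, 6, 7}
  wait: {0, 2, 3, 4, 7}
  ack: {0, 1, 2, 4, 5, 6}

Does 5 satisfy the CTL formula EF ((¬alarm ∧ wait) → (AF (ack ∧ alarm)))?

Sat(¬alarm) = {1, 3, 4}
Sat(¬alarm ∧ wait) = {3, 4}
Sat(ack ∧ alarm) = {0, 2, 5, 6}
AF (ack ∧ alarm): least fixpoint, start Z0 = {0, 2, 5, 6}, add states with every successor in Z. Z1 = {0, 2, 5, 6, 7}; Z2 = {0, 1, 2, 5, 6, 7}; fixed.
Sat(AF (ack ∧ alarm)) = {0, 1, 2, 5, 6, 7}
Sat((¬alarm ∧ wait) → (AF (ack ∧ alarm))) = {0, 1, 2, 5, 6, 7}
EF ((¬alarm ∧ wait) → (AF (ack ∧ alarm))): least fixpoint, start Z0 = {0, 1, 2, 5, 6, 7}, add states with some successor in Z. Z1 = {0, 1, 2, 3, 5, 6, 7}; fixed.
Sat(EF ((¬alarm ∧ wait) → (AF (ack ∧ alarm)))) = {0, 1, 2, 3, 5, 6, 7}
5 ∈ Sat(EF ((¬alarm ∧ wait) → (AF (ack ∧ alarm)))) = {0, 1, 2, 3, 5, 6, 7}, so the formula holds at 5.

Yes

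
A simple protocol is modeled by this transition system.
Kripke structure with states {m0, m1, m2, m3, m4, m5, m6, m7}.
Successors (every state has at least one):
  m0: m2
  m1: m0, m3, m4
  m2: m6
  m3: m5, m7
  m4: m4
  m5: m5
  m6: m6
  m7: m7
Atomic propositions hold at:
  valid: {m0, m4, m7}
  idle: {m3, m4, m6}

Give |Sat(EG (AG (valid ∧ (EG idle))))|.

1

EG idle: greatest fixpoint, start Z0 = {m3, m4, m6}, keep only states in Sat with some successor in Z. Z1 = {m4, m6}; fixed.
Sat(EG idle) = {m4, m6}
Sat(valid ∧ (EG idle)) = {m4}
AG (valid ∧ (EG idle)): greatest fixpoint, start Z0 = {m4}, keep only states in Sat with every successor in Z. Already a fixed point.
Sat(AG (valid ∧ (EG idle))) = {m4}
EG (AG (valid ∧ (EG idle))): greatest fixpoint, start Z0 = {m4}, keep only states in Sat with some successor in Z. Already a fixed point.
Sat(EG (AG (valid ∧ (EG idle)))) = {m4}
|Sat(EG (AG (valid ∧ (EG idle))))| = |{m4}| = 1.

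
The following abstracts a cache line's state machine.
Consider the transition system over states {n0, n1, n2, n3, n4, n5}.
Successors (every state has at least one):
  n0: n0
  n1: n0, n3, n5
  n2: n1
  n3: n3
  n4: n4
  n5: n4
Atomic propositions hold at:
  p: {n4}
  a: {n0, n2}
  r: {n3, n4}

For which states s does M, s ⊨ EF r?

{n1, n2, n3, n4, n5}

EF r: least fixpoint, start Z0 = {n3, n4}, add states with some successor in Z. Z1 = {n1, n3, n4, n5}; Z2 = {n1, n2, n3, n4, n5}; fixed.
Sat(EF r) = {n1, n2, n3, n4, n5}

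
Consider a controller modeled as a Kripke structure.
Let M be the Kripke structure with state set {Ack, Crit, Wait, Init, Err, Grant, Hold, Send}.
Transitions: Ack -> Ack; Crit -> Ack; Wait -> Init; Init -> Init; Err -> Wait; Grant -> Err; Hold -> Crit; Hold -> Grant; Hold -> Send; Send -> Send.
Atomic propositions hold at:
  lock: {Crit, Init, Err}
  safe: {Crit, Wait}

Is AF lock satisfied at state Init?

AF lock: least fixpoint, start Z0 = {Crit, Init, Err}, add states with every successor in Z. Z1 = {Crit, Wait, Init, Err, Grant}; fixed.
Sat(AF lock) = {Crit, Wait, Init, Err, Grant}
Init ∈ Sat(AF lock) = {Crit, Wait, Init, Err, Grant}, so the formula holds at Init.

Yes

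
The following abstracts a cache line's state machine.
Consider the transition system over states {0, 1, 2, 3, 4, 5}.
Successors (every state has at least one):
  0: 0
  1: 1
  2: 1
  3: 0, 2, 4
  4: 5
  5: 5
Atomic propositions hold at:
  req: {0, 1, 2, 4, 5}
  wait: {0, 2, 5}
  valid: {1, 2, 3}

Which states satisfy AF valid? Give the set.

AF valid: least fixpoint, start Z0 = {1, 2, 3}, add states with every successor in Z. Already a fixed point.
Sat(AF valid) = {1, 2, 3}

{1, 2, 3}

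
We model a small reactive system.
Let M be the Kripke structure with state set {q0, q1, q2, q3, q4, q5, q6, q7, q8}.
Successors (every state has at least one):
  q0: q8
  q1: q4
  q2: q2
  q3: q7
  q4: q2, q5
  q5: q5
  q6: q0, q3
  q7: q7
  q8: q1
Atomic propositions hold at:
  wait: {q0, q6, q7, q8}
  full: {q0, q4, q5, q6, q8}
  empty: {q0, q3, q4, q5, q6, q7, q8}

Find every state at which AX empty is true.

{q0, q1, q3, q5, q6, q7}

Sat(AX empty) = {s : every successor in {q0, q3, q4, q5, q6, q7, q8}} = {q0, q1, q3, q5, q6, q7}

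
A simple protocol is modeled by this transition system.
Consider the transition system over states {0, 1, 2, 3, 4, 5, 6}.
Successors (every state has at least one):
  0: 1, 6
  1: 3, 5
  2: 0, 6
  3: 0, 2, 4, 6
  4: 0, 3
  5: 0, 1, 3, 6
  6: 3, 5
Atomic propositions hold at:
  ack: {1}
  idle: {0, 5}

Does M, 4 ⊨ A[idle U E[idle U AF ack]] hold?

No

AF ack: least fixpoint, start Z0 = {1}, add states with every successor in Z. Already a fixed point.
Sat(AF ack) = {1}
E[idle U AF ack]: least fixpoint, start Z0 = Sat(AF ack) = {1}, add states in Sat(idle) with some successor in Z. Z1 = {0, 1, 5}; fixed.
Sat(E[idle U AF ack]) = {0, 1, 5}
A[idle U E[idle U AF ack]]: least fixpoint, start Z0 = Sat(E[idle U AF ack]) = {0, 1, 5}, add states in Sat(idle) with every successor in Z. Already a fixed point.
Sat(A[idle U E[idle U AF ack]]) = {0, 1, 5}
4 ∉ Sat(A[idle U E[idle U AF ack]]) = {0, 1, 5}, so the formula does not hold at 4.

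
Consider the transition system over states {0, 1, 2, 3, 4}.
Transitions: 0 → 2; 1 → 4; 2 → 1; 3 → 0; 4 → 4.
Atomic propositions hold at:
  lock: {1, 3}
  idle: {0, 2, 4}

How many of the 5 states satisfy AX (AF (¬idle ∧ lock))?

Sat(¬idle) = {1, 3}
Sat(¬idle ∧ lock) = {1, 3}
AF (¬idle ∧ lock): least fixpoint, start Z0 = {1, 3}, add states with every successor in Z. Z1 = {1, 2, 3}; Z2 = {0, 1, 2, 3}; fixed.
Sat(AF (¬idle ∧ lock)) = {0, 1, 2, 3}
Sat(AX (AF (¬idle ∧ lock))) = {s : every successor in {0, 1, 2, 3}} = {0, 2, 3}
|Sat(AX (AF (¬idle ∧ lock)))| = |{0, 2, 3}| = 3.

3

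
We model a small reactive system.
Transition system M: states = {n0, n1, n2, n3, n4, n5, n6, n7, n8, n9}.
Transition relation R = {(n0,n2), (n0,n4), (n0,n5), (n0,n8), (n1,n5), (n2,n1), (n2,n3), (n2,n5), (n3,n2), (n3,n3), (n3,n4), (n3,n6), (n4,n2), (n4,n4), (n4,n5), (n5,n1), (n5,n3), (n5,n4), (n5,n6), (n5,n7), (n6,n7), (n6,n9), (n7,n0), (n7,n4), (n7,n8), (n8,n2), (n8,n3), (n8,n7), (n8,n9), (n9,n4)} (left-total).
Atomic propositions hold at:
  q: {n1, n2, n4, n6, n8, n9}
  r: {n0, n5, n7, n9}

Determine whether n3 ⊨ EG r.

EG r: greatest fixpoint, start Z0 = {n0, n5, n7, n9}, keep only states in Sat with some successor in Z. Z1 = {n0, n5, n7}; fixed.
Sat(EG r) = {n0, n5, n7}
n3 ∉ Sat(EG r) = {n0, n5, n7}, so the formula does not hold at n3.

No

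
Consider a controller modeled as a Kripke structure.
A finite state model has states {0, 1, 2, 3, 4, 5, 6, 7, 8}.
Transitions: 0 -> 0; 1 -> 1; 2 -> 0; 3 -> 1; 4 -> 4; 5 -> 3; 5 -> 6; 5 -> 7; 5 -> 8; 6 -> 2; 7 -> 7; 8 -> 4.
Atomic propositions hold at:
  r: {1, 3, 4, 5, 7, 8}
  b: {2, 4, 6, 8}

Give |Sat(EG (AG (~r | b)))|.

5

Sat(~r) = {0, 2, 6}
Sat(~r | b) = {0, 2, 4, 6, 8}
AG (~r | b): greatest fixpoint, start Z0 = {0, 2, 4, 6, 8}, keep only states in Sat with every successor in Z. Already a fixed point.
Sat(AG (~r | b)) = {0, 2, 4, 6, 8}
EG (AG (~r | b)): greatest fixpoint, start Z0 = {0, 2, 4, 6, 8}, keep only states in Sat with some successor in Z. Already a fixed point.
Sat(EG (AG (~r | b))) = {0, 2, 4, 6, 8}
|Sat(EG (AG (~r | b)))| = |{0, 2, 4, 6, 8}| = 5.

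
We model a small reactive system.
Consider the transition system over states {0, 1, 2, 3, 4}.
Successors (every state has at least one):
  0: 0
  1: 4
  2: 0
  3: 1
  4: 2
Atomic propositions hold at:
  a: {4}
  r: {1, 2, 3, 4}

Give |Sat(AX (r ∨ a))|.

3

Sat(r ∨ a) = {1, 2, 3, 4}
Sat(AX (r ∨ a)) = {s : every successor in {1, 2, 3, 4}} = {1, 3, 4}
|Sat(AX (r ∨ a))| = |{1, 3, 4}| = 3.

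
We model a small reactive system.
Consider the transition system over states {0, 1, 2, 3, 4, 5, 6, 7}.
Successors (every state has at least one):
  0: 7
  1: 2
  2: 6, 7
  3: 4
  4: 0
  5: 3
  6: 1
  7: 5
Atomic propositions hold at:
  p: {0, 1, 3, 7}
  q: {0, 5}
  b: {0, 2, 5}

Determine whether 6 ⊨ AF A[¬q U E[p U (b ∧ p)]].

Sat(¬q) = {1, 2, 3, 4, 6, 7}
Sat(b ∧ p) = {0}
E[p U (b ∧ p)]: least fixpoint, start Z0 = Sat((b ∧ p)) = {0}, add states in Sat(p) with some successor in Z. Already a fixed point.
Sat(E[p U (b ∧ p)]) = {0}
A[¬q U E[p U (b ∧ p)]]: least fixpoint, start Z0 = Sat(E[p U (b ∧ p)]) = {0}, add states in Sat(¬q) with every successor in Z. Z1 = {0, 4}; Z2 = {0, 3, 4}; fixed.
Sat(A[¬q U E[p U (b ∧ p)]]) = {0, 3, 4}
AF A[¬q U E[p U (b ∧ p)]]: least fixpoint, start Z0 = {0, 3, 4}, add states with every successor in Z. Z1 = {0, 3, 4, 5}; Z2 = {0, 3, 4, 5, 7}; fixed.
Sat(AF A[¬q U E[p U (b ∧ p)]]) = {0, 3, 4, 5, 7}
6 ∉ Sat(AF A[¬q U E[p U (b ∧ p)]]) = {0, 3, 4, 5, 7}, so the formula does not hold at 6.

No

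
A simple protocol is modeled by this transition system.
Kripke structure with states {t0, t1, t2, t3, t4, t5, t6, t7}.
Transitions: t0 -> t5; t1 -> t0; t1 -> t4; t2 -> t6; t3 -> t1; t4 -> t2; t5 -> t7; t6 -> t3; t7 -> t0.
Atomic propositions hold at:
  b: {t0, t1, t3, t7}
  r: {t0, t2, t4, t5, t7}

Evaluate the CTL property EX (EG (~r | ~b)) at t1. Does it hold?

Yes

Sat(~r) = {t1, t3, t6}
Sat(~b) = {t2, t4, t5, t6}
Sat(~r | ~b) = {t1, t2, t3, t4, t5, t6}
EG (~r | ~b): greatest fixpoint, start Z0 = {t1, t2, t3, t4, t5, t6}, keep only states in Sat with some successor in Z. Z1 = {t1, t2, t3, t4, t6}; fixed.
Sat(EG (~r | ~b)) = {t1, t2, t3, t4, t6}
Sat(EX (EG (~r | ~b))) = {s : some successor in {t1, t2, t3, t4, t6}} = {t1, t2, t3, t4, t6}
t1 ∈ Sat(EX (EG (~r | ~b))) = {t1, t2, t3, t4, t6}, so the formula holds at t1.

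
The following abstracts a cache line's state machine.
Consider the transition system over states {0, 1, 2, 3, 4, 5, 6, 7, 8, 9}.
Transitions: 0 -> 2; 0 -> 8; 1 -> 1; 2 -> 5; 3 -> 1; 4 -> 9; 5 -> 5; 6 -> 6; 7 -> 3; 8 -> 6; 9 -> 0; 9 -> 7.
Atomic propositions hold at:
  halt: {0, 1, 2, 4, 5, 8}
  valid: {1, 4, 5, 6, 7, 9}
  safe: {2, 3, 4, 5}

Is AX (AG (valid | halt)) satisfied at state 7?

No

Sat(valid | halt) = {0, 1, 2, 4, 5, 6, 7, 8, 9}
AG (valid | halt): greatest fixpoint, start Z0 = {0, 1, 2, 4, 5, 6, 7, 8, 9}, keep only states in Sat with every successor in Z. Z1 = {0, 1, 2, 4, 5, 6, 8, 9}; Z2 = {0, 1, 2, 4, 5, 6, 8}; Z3 = {0, 1, 2, 5, 6, 8}; fixed.
Sat(AG (valid | halt)) = {0, 1, 2, 5, 6, 8}
Sat(AX (AG (valid | halt))) = {s : every successor in {0, 1, 2, 5, 6, 8}} = {0, 1, 2, 3, 5, 6, 8}
7 ∉ Sat(AX (AG (valid | halt))) = {0, 1, 2, 3, 5, 6, 8}, so the formula does not hold at 7.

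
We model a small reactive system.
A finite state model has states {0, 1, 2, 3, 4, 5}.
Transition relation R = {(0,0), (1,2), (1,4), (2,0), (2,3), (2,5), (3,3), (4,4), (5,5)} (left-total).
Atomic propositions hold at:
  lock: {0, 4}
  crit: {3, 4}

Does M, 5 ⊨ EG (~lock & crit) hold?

Sat(~lock) = {1, 2, 3, 5}
Sat(~lock & crit) = {3}
EG (~lock & crit): greatest fixpoint, start Z0 = {3}, keep only states in Sat with some successor in Z. Already a fixed point.
Sat(EG (~lock & crit)) = {3}
5 ∉ Sat(EG (~lock & crit)) = {3}, so the formula does not hold at 5.

No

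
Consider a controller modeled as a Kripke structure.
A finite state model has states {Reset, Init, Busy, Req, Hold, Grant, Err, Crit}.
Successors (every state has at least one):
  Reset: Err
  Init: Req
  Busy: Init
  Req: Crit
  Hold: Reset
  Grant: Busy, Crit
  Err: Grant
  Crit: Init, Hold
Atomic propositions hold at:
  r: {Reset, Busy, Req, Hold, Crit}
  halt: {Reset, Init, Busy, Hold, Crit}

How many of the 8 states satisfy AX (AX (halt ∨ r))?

6

Sat(halt ∨ r) = {Reset, Init, Busy, Req, Hold, Crit}
Sat(AX (halt ∨ r)) = {s : every successor in {Reset, Init, Busy, Req, Hold, Crit}} = {Init, Busy, Req, Hold, Grant, Crit}
Sat(AX (AX (halt ∨ r))) = {s : every successor in {Init, Busy, Req, Hold, Grant, Crit}} = {Init, Busy, Req, Grant, Err, Crit}
|Sat(AX (AX (halt ∨ r)))| = |{Init, Busy, Req, Grant, Err, Crit}| = 6.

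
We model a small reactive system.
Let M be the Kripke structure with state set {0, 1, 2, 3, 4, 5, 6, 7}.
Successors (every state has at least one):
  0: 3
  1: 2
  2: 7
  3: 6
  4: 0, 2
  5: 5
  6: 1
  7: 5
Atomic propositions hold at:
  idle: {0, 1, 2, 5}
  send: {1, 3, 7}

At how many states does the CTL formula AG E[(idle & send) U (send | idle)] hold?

4

Sat(idle & send) = {1}
Sat(send | idle) = {0, 1, 2, 3, 5, 7}
E[(idle & send) U (send | idle)]: least fixpoint, start Z0 = Sat((send | idle)) = {0, 1, 2, 3, 5, 7}, add states in Sat(idle & send) with some successor in Z. Already a fixed point.
Sat(E[(idle & send) U (send | idle)]) = {0, 1, 2, 3, 5, 7}
AG E[(idle & send) U (send | idle)]: greatest fixpoint, start Z0 = {0, 1, 2, 3, 5, 7}, keep only states in Sat with every successor in Z. Z1 = {0, 1, 2, 5, 7}; Z2 = {1, 2, 5, 7}; fixed.
Sat(AG E[(idle & send) U (send | idle)]) = {1, 2, 5, 7}
|Sat(AG E[(idle & send) U (send | idle)])| = |{1, 2, 5, 7}| = 4.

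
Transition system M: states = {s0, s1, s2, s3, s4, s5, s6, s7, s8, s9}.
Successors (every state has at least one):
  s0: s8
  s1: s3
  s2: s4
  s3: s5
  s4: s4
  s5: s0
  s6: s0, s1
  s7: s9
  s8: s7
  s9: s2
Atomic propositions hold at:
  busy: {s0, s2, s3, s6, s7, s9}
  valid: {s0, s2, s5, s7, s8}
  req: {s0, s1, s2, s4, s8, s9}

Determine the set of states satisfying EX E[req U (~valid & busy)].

{s1, s6, s7}

Sat(~valid) = {s1, s3, s4, s6, s9}
Sat(~valid & busy) = {s3, s6, s9}
E[req U (~valid & busy)]: least fixpoint, start Z0 = Sat((~valid & busy)) = {s3, s6, s9}, add states in Sat(req) with some successor in Z. Z1 = {s1, s3, s6, s9}; fixed.
Sat(E[req U (~valid & busy)]) = {s1, s3, s6, s9}
Sat(EX E[req U (~valid & busy)]) = {s : some successor in {s1, s3, s6, s9}} = {s1, s6, s7}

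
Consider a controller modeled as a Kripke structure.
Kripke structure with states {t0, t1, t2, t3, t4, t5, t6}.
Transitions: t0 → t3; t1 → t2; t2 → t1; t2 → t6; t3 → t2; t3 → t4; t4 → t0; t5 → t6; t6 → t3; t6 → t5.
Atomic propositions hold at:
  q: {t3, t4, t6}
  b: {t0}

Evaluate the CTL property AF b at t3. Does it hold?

No

AF b: least fixpoint, start Z0 = {t0}, add states with every successor in Z. Z1 = {t0, t4}; fixed.
Sat(AF b) = {t0, t4}
t3 ∉ Sat(AF b) = {t0, t4}, so the formula does not hold at t3.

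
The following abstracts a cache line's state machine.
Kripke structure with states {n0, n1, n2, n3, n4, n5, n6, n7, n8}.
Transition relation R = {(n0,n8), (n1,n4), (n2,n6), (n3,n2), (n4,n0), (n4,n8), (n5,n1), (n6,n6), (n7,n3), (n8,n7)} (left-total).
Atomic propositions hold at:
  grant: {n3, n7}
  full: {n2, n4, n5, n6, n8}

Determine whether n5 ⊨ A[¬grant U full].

Sat(¬grant) = {n0, n1, n2, n4, n5, n6, n8}
A[¬grant U full]: least fixpoint, start Z0 = Sat(full) = {n2, n4, n5, n6, n8}, add states in Sat(¬grant) with every successor in Z. Z1 = {n0, n1, n2, n4, n5, n6, n8}; fixed.
Sat(A[¬grant U full]) = {n0, n1, n2, n4, n5, n6, n8}
n5 ∈ Sat(A[¬grant U full]) = {n0, n1, n2, n4, n5, n6, n8}, so the formula holds at n5.

Yes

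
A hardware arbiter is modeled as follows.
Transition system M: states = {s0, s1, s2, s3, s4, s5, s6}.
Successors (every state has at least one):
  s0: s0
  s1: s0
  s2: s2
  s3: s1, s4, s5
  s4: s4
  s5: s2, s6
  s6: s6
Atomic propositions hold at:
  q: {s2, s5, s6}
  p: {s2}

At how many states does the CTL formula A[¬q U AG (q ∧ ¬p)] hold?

1

Sat(¬q) = {s0, s1, s3, s4}
Sat(¬p) = {s0, s1, s3, s4, s5, s6}
Sat(q ∧ ¬p) = {s5, s6}
AG (q ∧ ¬p): greatest fixpoint, start Z0 = {s5, s6}, keep only states in Sat with every successor in Z. Z1 = {s6}; fixed.
Sat(AG (q ∧ ¬p)) = {s6}
A[¬q U AG (q ∧ ¬p)]: least fixpoint, start Z0 = Sat(AG (q ∧ ¬p)) = {s6}, add states in Sat(¬q) with every successor in Z. Already a fixed point.
Sat(A[¬q U AG (q ∧ ¬p)]) = {s6}
|Sat(A[¬q U AG (q ∧ ¬p)])| = |{s6}| = 1.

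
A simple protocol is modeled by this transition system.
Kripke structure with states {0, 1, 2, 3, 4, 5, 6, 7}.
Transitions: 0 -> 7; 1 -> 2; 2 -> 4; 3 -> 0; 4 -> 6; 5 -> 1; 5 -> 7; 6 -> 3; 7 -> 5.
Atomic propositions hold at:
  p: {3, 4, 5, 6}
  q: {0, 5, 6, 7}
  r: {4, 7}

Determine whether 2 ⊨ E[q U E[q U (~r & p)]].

Sat(~r) = {0, 1, 2, 3, 5, 6}
Sat(~r & p) = {3, 5, 6}
E[q U (~r & p)]: least fixpoint, start Z0 = Sat((~r & p)) = {3, 5, 6}, add states in Sat(q) with some successor in Z. Z1 = {3, 5, 6, 7}; Z2 = {0, 3, 5, 6, 7}; fixed.
Sat(E[q U (~r & p)]) = {0, 3, 5, 6, 7}
E[q U E[q U (~r & p)]]: least fixpoint, start Z0 = Sat(E[q U (~r & p)]) = {0, 3, 5, 6, 7}, add states in Sat(q) with some successor in Z. Already a fixed point.
Sat(E[q U E[q U (~r & p)]]) = {0, 3, 5, 6, 7}
2 ∉ Sat(E[q U E[q U (~r & p)]]) = {0, 3, 5, 6, 7}, so the formula does not hold at 2.

No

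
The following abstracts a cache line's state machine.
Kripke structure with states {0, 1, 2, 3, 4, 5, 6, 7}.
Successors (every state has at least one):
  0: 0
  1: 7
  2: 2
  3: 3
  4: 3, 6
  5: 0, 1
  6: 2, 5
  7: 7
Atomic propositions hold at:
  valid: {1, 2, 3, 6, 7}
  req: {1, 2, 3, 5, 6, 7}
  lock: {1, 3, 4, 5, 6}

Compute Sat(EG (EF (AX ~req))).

{0, 4, 5, 6}

Sat(~req) = {0, 4}
Sat(AX ~req) = {s : every successor in {0, 4}} = {0}
EF (AX ~req): least fixpoint, start Z0 = {0}, add states with some successor in Z. Z1 = {0, 5}; Z2 = {0, 5, 6}; Z3 = {0, 4, 5, 6}; fixed.
Sat(EF (AX ~req)) = {0, 4, 5, 6}
EG (EF (AX ~req)): greatest fixpoint, start Z0 = {0, 4, 5, 6}, keep only states in Sat with some successor in Z. Already a fixed point.
Sat(EG (EF (AX ~req))) = {0, 4, 5, 6}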